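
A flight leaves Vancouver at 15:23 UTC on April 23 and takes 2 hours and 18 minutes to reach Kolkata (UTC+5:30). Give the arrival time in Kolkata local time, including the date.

23:11 on April 23

Departure is given in UTC: 15:23 on Apr 23.
Add 2 hours and 18 minutes → 17:41 UTC.
Kolkata is UTC+5:30: 17:41 + 5:30 = 23:11 on Apr 23.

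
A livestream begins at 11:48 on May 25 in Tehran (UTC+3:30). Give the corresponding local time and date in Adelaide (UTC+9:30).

17:48 on May 25

In UTC: 11:48 − 3:30 = 08:18 on May 25.
Adelaide is UTC+9:30: 08:18 + 9:30 = 17:48 on May 25.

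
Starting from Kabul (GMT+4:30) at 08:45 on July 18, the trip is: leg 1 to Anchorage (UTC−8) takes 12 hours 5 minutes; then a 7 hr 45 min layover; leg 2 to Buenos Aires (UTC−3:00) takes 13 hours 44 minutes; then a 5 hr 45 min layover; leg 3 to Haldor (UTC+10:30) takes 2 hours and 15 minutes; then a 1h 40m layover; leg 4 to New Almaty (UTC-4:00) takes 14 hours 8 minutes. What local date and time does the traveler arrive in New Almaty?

Convert departure to UTC: 08:45 − 4:30 = 04:15 UTC on Jul 18.
Add 12 hours 5 minutes leg 1 → 16:20 UTC.
Add 7 hours 45 minutes layover in Anchorage → 00:05 UTC (Jul 19).
Add 13 hours 44 minutes leg 2 → 13:49 UTC.
Add 5 hours and 45 minutes layover in Buenos Aires → 19:34 UTC.
Add 2 hours and 15 minutes leg 3 → 21:49 UTC.
Add 1 hour 40 minutes layover in Haldor → 23:29 UTC.
Add 14 hours and 8 minutes leg 4 → 13:37 UTC (Jul 20).
New Almaty is UTC−4:00, so local arrival = 13:37 − 4:00 = 09:37 on Jul 20.

09:37 on July 20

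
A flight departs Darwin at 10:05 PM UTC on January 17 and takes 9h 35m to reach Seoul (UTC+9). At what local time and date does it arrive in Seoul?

Departure is given in UTC: 10:05 PM on Jan 17.
Add 9 hours and 35 minutes → 7:40 AM UTC (Jan 18).
Seoul is UTC+9:00: 7:40 AM + 9:00 = 4:40 PM on Jan 18.

4:40 PM on Jan 18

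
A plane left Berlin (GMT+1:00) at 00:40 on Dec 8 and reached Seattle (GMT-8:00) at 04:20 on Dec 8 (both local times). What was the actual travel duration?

12 hours 40 minutes

Departure in UTC: 00:40 − 1:00 = 23:40 on Dec 7.
Arrival in UTC: 04:20 + 8:00 = 12:20 on Dec 8.
Elapsed = 12:20 − 23:40 (+1 day) = 12 hours 40 minutes.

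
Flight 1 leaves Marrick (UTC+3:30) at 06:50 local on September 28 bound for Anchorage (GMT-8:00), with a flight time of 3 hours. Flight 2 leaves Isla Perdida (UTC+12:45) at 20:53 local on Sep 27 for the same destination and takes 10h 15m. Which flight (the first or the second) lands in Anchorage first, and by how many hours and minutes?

the second, by 11 hours 57 minutes

Flight 1 in UTC: 06:50 − 3:30 = 03:20 on Sep 28.
+3 hours → arrive 06:20 UTC on Sep 28.
Flight 2 in UTC: 20:53 − 12:45 = 08:08 on Sep 27.
+10 hours 15 minutes → arrive 18:23 UTC on Sep 27.
Flight 2 lands earlier by 11 hours 57 minutes.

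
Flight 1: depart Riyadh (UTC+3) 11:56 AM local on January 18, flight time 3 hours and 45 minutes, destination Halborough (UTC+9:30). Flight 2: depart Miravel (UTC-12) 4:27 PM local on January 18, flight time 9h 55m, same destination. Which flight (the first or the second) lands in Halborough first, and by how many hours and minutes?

Flight 1 in UTC: 11:56 AM − 3:00 = 8:56 AM on Jan 18.
+3 hours and 45 minutes → arrive 12:41 PM UTC on Jan 18.
Flight 2 in UTC: 4:27 PM + 12:00 = 4:27 AM on Jan 19.
+9 hours 55 minutes → arrive 2:22 PM UTC on Jan 19.
Flight 1 lands earlier by 25 hours 41 minutes.

the first, by 25 hours 41 minutes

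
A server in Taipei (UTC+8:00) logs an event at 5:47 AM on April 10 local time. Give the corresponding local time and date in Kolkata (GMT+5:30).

Kolkata is 2:30 behind Taipei.
Shift by the zone difference: 5:47 AM − 2:30 = 3:17 AM on Apr 10 in Kolkata.

3:17 AM on Apr 10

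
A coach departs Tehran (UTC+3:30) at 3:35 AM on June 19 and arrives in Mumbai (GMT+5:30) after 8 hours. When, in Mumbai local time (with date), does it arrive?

Convert departure to UTC: 3:35 AM − 3:30 = 12:05 AM UTC on Jun 19.
Add 8 hours travel time → 8:05 AM UTC.
Mumbai is UTC+5:30, so local arrival = 8:05 AM + 5:30 = 1:35 PM on Jun 19.

1:35 PM on June 19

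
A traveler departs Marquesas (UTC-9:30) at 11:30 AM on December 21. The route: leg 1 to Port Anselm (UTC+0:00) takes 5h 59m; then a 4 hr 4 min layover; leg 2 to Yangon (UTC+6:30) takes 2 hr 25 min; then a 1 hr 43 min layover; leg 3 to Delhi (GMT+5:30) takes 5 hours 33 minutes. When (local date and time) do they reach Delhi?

10:14 PM on December 22

Convert departure to UTC: 11:30 AM + 9:30 = 9:00 PM UTC on Dec 21.
Add 5 hours 59 minutes leg 1 → 2:59 AM UTC (Dec 22).
Add 4 hours 4 minutes layover in Port Anselm → 7:03 AM UTC.
Add 2 hours and 25 minutes leg 2 → 9:28 AM UTC.
Add 1 hour and 43 minutes layover in Yangon → 11:11 AM UTC.
Add 5 hours and 33 minutes leg 3 → 4:44 PM UTC.
Delhi is UTC+5:30, so local arrival = 4:44 PM + 5:30 = 10:14 PM on Dec 22.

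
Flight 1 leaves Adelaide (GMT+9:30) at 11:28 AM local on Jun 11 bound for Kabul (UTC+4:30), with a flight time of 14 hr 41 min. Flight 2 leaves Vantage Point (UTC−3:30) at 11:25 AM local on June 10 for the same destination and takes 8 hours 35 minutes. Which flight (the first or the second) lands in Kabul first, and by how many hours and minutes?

the second, by 17 hours 9 minutes

Flight 1 in UTC: 11:28 AM − 9:30 = 1:58 AM on Jun 11.
+14 hours and 41 minutes → arrive 4:39 PM UTC on Jun 11.
Flight 2 in UTC: 11:25 AM + 3:30 = 2:55 PM on Jun 10.
+8 hours and 35 minutes → arrive 11:30 PM UTC on Jun 10.
Flight 2 lands earlier by 17 hours 9 minutes.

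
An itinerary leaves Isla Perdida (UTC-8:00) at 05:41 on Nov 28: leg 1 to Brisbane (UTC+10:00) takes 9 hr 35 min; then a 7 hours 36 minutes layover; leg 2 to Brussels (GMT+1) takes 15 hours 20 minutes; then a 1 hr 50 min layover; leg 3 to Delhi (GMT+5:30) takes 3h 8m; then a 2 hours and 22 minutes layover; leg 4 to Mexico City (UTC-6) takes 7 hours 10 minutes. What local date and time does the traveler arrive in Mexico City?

06:42 on November 30

Convert departure to UTC: 05:41 + 8:00 = 13:41 UTC on Nov 28.
Add 9 hours and 35 minutes leg 1 → 23:16 UTC.
Add 7 hours 36 minutes layover in Brisbane → 06:52 UTC (Nov 29).
Add 15 hours and 20 minutes leg 2 → 22:12 UTC.
Add 1 hour and 50 minutes layover in Brussels → 00:02 UTC (Nov 30).
Add 3 hours and 8 minutes leg 3 → 03:10 UTC.
Add 2 hours 22 minutes layover in Delhi → 05:32 UTC.
Add 7 hours and 10 minutes leg 4 → 12:42 UTC.
Mexico City is UTC−6:00, so local arrival = 12:42 − 6:00 = 06:42 on Nov 30.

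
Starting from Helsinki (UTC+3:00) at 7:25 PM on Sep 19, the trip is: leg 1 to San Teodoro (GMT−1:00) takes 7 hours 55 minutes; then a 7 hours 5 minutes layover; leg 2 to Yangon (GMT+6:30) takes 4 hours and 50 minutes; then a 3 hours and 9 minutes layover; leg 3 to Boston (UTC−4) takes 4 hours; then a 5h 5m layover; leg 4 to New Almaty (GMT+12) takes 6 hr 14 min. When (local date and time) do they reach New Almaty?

6:43 PM on September 21

Convert departure to UTC: 7:25 PM − 3:00 = 4:25 PM UTC on Sep 19.
Add 7 hours 55 minutes leg 1 → 12:20 AM UTC (Sep 20).
Add 7 hours and 5 minutes layover in San Teodoro → 7:25 AM UTC.
Add 4 hours 50 minutes leg 2 → 12:15 PM UTC.
Add 3 hours and 9 minutes layover in Yangon → 3:24 PM UTC.
Add 4 hours leg 3 → 7:24 PM UTC.
Add 5 hours and 5 minutes layover in Boston → 12:29 AM UTC (Sep 21).
Add 6 hours and 14 minutes leg 4 → 6:43 AM UTC.
New Almaty is UTC+12:00, so local arrival = 6:43 AM + 12:00 = 6:43 PM on Sep 21.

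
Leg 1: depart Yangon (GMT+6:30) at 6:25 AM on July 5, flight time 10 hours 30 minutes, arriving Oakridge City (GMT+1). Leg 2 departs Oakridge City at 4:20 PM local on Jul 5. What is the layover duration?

4 hours 55 minutes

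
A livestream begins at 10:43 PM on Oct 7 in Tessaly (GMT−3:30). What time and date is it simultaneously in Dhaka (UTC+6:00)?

Dhaka is 9:30 ahead of Tessaly.
Shift by the zone difference: 10:43 PM + 9:30 = 8:13 AM on Oct 8 in Dhaka.

8:13 AM on Oct 8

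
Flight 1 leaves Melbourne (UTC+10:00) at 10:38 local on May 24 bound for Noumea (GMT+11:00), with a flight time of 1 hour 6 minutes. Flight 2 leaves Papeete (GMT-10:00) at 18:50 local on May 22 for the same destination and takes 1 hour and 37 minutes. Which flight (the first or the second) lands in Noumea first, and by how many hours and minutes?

the second, by 19 hours 17 minutes

Flight 1 in UTC: 10:38 − 10:00 = 00:38 on May 24.
+1 hour and 6 minutes → arrive 01:44 UTC on May 24.
Flight 2 in UTC: 18:50 + 10:00 = 04:50 on May 23.
+1 hour and 37 minutes → arrive 06:27 UTC on May 23.
Flight 2 lands earlier by 19 hours 17 minutes.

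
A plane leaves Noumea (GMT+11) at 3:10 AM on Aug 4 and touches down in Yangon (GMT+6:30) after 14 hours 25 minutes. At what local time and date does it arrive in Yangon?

1:05 PM on August 4

Yangon is 4:30 behind Noumea.
After 14 hours 25 minutes it is 5:35 PM in Noumea.
Shift by the zone difference: 5:35 PM − 4:30 = 1:05 PM on Aug 4 in Yangon.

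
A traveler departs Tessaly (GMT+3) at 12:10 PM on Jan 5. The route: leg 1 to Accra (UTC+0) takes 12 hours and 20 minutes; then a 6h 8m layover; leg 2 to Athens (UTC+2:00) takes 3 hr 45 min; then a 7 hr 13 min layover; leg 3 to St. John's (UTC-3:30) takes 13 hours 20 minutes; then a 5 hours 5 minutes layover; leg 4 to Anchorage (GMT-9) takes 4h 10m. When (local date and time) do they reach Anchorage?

4:11 AM on Jan 7

Convert departure to UTC: 12:10 PM − 3:00 = 9:10 AM UTC on Jan 5.
Add 12 hours 20 minutes leg 1 → 9:30 PM UTC.
Add 6 hours and 8 minutes layover in Accra → 3:38 AM UTC (Jan 6).
Add 3 hours 45 minutes leg 2 → 7:23 AM UTC.
Add 7 hours 13 minutes layover in Athens → 2:36 PM UTC.
Add 13 hours and 20 minutes leg 3 → 3:56 AM UTC (Jan 7).
Add 5 hours 5 minutes layover in St. John's → 9:01 AM UTC.
Add 4 hours and 10 minutes leg 4 → 1:11 PM UTC.
Anchorage is UTC−9:00, so local arrival = 1:11 PM − 9:00 = 4:11 AM on Jan 7.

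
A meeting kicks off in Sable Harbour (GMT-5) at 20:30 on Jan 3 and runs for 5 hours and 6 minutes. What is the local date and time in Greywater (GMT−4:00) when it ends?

Convert start to UTC: 20:30 + 5:00 = 01:30 UTC on Jan 4.
Add 5 hours 6 minutes duration → 06:36 UTC.
Greywater is UTC−4:00, so local end time = 06:36 − 4:00 = 02:36 on Jan 4.

02:36 on January 4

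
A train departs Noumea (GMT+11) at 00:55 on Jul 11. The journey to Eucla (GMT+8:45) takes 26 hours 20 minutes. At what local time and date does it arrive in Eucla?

Convert departure to UTC: 00:55 − 11:00 = 13:55 UTC on Jul 10.
Add 26 hours 20 minutes travel time → 16:15 UTC (Jul 11).
Eucla is UTC+8:45, so local arrival = 16:15 + 8:45 = 01:00 on Jul 12.

01:00 on July 12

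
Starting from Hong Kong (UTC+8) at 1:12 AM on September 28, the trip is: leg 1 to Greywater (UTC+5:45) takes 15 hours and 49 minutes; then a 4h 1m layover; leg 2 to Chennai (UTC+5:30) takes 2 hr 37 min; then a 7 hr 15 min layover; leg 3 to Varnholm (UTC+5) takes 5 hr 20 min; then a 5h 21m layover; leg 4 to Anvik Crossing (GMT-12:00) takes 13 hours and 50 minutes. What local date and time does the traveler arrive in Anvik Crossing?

11:25 AM on Sep 29

Convert departure to UTC: 1:12 AM − 8:00 = 5:12 PM UTC on Sep 27.
Add 15 hours 49 minutes leg 1 → 9:01 AM UTC (Sep 28).
Add 4 hours and 1 minute layover in Greywater → 1:02 PM UTC.
Add 2 hours and 37 minutes leg 2 → 3:39 PM UTC.
Add 7 hours 15 minutes layover in Chennai → 10:54 PM UTC.
Add 5 hours and 20 minutes leg 3 → 4:14 AM UTC (Sep 29).
Add 5 hours and 21 minutes layover in Varnholm → 9:35 AM UTC.
Add 13 hours and 50 minutes leg 4 → 11:25 PM UTC.
Anvik Crossing is UTC−12:00, so local arrival = 11:25 PM − 12:00 = 11:25 AM on Sep 29.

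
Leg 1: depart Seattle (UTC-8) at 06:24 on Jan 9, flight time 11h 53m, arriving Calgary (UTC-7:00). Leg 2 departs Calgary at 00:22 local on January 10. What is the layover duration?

Convert departure to UTC: 06:24 + 8:00 = 14:24 UTC on Jan 9.
Add 11 hours and 53 minutes flight time → 02:17 UTC (Jan 10).
Calgary is UTC−7:00, so local arrival = 02:17 − 7:00 = 19:17 on Jan 9.
Layover = 00:22 − 19:17 (+1 day) = 5 hours 5 minutes.

5 hours 5 minutes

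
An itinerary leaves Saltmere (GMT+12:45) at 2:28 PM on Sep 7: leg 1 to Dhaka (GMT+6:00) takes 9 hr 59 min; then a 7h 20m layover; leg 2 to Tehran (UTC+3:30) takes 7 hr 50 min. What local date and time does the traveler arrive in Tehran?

6:22 AM on September 8

Convert departure to UTC: 2:28 PM − 12:45 = 1:43 AM UTC on Sep 7.
Add 9 hours and 59 minutes leg 1 → 11:42 AM UTC.
Add 7 hours and 20 minutes layover in Dhaka → 7:02 PM UTC.
Add 7 hours and 50 minutes leg 2 → 2:52 AM UTC (Sep 8).
Tehran is UTC+3:30, so local arrival = 2:52 AM + 3:30 = 6:22 AM on Sep 8.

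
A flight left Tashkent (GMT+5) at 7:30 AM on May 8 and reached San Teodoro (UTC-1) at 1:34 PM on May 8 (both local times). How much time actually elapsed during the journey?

12 hours 4 minutes

Departure in UTC: 7:30 AM − 5:00 = 2:30 AM on May 8.
Arrival in UTC: 1:34 PM + 1:00 = 2:34 PM on May 8.
Elapsed = 2:34 PM − 2:30 AM = 12 hours 4 minutes.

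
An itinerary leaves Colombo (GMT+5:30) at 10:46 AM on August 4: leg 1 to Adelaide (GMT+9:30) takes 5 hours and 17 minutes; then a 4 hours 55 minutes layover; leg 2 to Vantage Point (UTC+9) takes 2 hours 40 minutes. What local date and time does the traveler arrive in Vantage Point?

3:08 AM on August 5

Convert departure to UTC: 10:46 AM − 5:30 = 5:16 AM UTC on Aug 4.
Add 5 hours 17 minutes leg 1 → 10:33 AM UTC.
Add 4 hours and 55 minutes layover in Adelaide → 3:28 PM UTC.
Add 2 hours and 40 minutes leg 2 → 6:08 PM UTC.
Vantage Point is UTC+9:00, so local arrival = 6:08 PM + 9:00 = 3:08 AM on Aug 5.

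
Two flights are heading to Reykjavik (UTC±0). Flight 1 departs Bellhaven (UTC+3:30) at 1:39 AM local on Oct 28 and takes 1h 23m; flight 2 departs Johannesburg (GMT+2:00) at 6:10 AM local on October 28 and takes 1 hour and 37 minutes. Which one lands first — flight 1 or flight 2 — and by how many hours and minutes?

the first, by 6 hours 15 minutes

Flight 1 in UTC: 1:39 AM − 3:30 = 10:09 PM on Oct 27.
+1 hour 23 minutes → arrive 11:32 PM UTC on Oct 27.
Flight 2 in UTC: 6:10 AM − 2:00 = 4:10 AM on Oct 28.
+1 hour and 37 minutes → arrive 5:47 AM UTC on Oct 28.
Flight 1 lands earlier by 6 hours 15 minutes.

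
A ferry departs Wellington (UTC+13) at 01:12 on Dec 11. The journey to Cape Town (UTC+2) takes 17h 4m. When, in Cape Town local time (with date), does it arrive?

07:16 on December 11

Cape Town is 11:00 behind Wellington.
After 17 hours 4 minutes it is 18:16 in Wellington.
Shift by the zone difference: 18:16 − 11:00 = 07:16 on Dec 11 in Cape Town.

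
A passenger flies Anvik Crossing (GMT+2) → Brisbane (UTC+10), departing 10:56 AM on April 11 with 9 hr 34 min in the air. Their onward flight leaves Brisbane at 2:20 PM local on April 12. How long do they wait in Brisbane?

9 hours 50 minutes

Convert departure to UTC: 10:56 AM − 2:00 = 8:56 AM UTC on Apr 11.
Add 9 hours and 34 minutes flight time → 6:30 PM UTC.
Brisbane is UTC+10:00, so local arrival = 6:30 PM + 10:00 = 4:30 AM on Apr 12.
Layover = 2:20 PM − 4:30 AM = 9 hours 50 minutes.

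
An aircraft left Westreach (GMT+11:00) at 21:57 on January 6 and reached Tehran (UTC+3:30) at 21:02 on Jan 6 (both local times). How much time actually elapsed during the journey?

6 hours 35 minutes

Tehran is 7:30 behind Westreach.
Clock-face elapsed time (ignoring zones) is −55 minutes.
Actual elapsed = −55 minutes + 7:30 = 6 hours 35 minutes.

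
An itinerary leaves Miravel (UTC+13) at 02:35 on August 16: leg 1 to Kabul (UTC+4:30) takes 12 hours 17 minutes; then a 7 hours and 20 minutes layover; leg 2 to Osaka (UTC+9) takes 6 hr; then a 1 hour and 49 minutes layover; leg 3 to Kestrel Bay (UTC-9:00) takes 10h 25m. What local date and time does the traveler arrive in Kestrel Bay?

Convert departure to UTC: 02:35 − 13:00 = 13:35 UTC on Aug 15.
Add 12 hours and 17 minutes leg 1 → 01:52 UTC (Aug 16).
Add 7 hours and 20 minutes layover in Kabul → 09:12 UTC.
Add 6 hours leg 2 → 15:12 UTC.
Add 1 hour and 49 minutes layover in Osaka → 17:01 UTC.
Add 10 hours and 25 minutes leg 3 → 03:26 UTC (Aug 17).
Kestrel Bay is UTC−9:00, so local arrival = 03:26 − 9:00 = 18:26 on Aug 16.

18:26 on August 16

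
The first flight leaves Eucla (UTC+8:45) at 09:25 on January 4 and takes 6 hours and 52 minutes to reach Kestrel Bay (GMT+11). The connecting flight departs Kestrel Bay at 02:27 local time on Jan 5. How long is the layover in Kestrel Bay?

Convert departure to UTC: 09:25 − 8:45 = 00:40 UTC on Jan 4.
Add 6 hours 52 minutes flight time → 07:32 UTC.
Kestrel Bay is UTC+11:00, so local arrival = 07:32 + 11:00 = 18:32 on Jan 4.
Layover = 02:27 − 18:32 (+1 day) = 7 hours 55 minutes.

7 hours 55 minutes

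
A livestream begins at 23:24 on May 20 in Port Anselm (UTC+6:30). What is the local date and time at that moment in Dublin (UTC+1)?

In UTC: 23:24 − 6:30 = 16:54 on May 20.
Dublin is UTC+1:00: 16:54 + 1:00 = 17:54 on May 20.

17:54 on May 20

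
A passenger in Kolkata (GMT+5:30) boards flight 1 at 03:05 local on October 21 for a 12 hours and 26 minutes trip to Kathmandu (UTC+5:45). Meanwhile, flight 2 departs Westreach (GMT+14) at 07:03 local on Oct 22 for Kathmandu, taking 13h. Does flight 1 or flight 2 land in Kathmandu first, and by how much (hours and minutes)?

the first, by 20 hours 2 minutes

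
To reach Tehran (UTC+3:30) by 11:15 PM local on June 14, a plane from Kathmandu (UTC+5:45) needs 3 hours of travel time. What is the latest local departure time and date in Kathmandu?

10:30 PM on June 14

Target arrival in UTC: 11:15 PM − 3:30 = 7:45 PM on Jun 14.
Subtract 3 hours → departure 4:45 PM UTC on Jun 14.
Kathmandu is UTC+5:45: 4:45 PM + 5:45 = 10:30 PM on Jun 14.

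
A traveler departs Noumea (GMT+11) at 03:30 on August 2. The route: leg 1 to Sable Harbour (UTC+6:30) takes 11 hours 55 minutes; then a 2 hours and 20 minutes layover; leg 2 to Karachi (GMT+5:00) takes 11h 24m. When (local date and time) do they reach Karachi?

23:09 on August 2

Convert departure to UTC: 03:30 − 11:00 = 16:30 UTC on Aug 1.
Add 11 hours and 55 minutes leg 1 → 04:25 UTC (Aug 2).
Add 2 hours and 20 minutes layover in Sable Harbour → 06:45 UTC.
Add 11 hours 24 minutes leg 2 → 18:09 UTC.
Karachi is UTC+5:00, so local arrival = 18:09 + 5:00 = 23:09 on Aug 2.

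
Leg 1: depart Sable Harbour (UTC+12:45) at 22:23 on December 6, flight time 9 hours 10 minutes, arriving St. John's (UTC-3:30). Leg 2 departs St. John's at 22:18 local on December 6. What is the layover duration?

Convert departure to UTC: 22:23 − 12:45 = 09:38 UTC on Dec 6.
Add 9 hours 10 minutes flight time → 18:48 UTC.
St. John's is UTC−3:30, so local arrival = 18:48 − 3:30 = 15:18 on Dec 6.
Layover = 22:18 − 15:18 = 7 hours.

7 hours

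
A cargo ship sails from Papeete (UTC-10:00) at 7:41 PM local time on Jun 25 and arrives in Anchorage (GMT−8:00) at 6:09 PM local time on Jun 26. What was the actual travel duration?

Departure in UTC: 7:41 PM + 10:00 = 5:41 AM on Jun 26.
Arrival in UTC: 6:09 PM + 8:00 = 2:09 AM on Jun 27.
Elapsed = 2:09 AM − 5:41 AM (+1 day) = 20 hours 28 minutes.

20 hours 28 minutes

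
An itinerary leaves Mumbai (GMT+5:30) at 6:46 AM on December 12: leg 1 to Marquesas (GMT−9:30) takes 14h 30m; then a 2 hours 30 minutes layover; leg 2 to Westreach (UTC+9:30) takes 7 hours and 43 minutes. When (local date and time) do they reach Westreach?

11:29 AM on Dec 13

Convert departure to UTC: 6:46 AM − 5:30 = 1:16 AM UTC on Dec 12.
Add 14 hours 30 minutes leg 1 → 3:46 PM UTC.
Add 2 hours 30 minutes layover in Marquesas → 6:16 PM UTC.
Add 7 hours 43 minutes leg 2 → 1:59 AM UTC (Dec 13).
Westreach is UTC+9:30, so local arrival = 1:59 AM + 9:30 = 11:29 AM on Dec 13.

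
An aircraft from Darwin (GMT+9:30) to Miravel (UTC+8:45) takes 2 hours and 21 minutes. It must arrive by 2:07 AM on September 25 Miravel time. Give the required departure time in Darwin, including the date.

12:31 AM on Sep 25

Target arrival in UTC: 2:07 AM − 8:45 = 5:22 PM on Sep 24.
Subtract 2 hours and 21 minutes → departure 3:01 PM UTC on Sep 24.
Darwin is UTC+9:30: 3:01 PM + 9:30 = 12:31 AM on Sep 25.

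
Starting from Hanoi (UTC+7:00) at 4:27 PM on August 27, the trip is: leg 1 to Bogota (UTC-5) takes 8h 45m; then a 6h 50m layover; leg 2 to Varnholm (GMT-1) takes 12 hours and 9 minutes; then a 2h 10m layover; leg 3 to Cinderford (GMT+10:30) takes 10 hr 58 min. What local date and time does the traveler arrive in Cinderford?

Convert departure to UTC: 4:27 PM − 7:00 = 9:27 AM UTC on Aug 27.
Add 8 hours 45 minutes leg 1 → 6:12 PM UTC.
Add 6 hours and 50 minutes layover in Bogota → 1:02 AM UTC (Aug 28).
Add 12 hours and 9 minutes leg 2 → 1:11 PM UTC.
Add 2 hours 10 minutes layover in Varnholm → 3:21 PM UTC.
Add 10 hours 58 minutes leg 3 → 2:19 AM UTC (Aug 29).
Cinderford is UTC+10:30, so local arrival = 2:19 AM + 10:30 = 12:49 PM on Aug 29.

12:49 PM on August 29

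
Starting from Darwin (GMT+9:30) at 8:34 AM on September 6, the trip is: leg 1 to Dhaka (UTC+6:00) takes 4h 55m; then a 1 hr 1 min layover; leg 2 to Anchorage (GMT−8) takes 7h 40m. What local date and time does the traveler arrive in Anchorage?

4:40 AM on September 6

Convert departure to UTC: 8:34 AM − 9:30 = 11:04 PM UTC on Sep 5.
Add 4 hours 55 minutes leg 1 → 3:59 AM UTC (Sep 6).
Add 1 hour and 1 minute layover in Dhaka → 5:00 AM UTC.
Add 7 hours 40 minutes leg 2 → 12:40 PM UTC.
Anchorage is UTC−8:00, so local arrival = 12:40 PM − 8:00 = 4:40 AM on Sep 6.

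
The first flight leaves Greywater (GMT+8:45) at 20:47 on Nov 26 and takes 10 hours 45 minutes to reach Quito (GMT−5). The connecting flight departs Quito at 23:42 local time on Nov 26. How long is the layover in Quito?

5 hours 55 minutes

Convert departure to UTC: 20:47 − 8:45 = 12:02 UTC on Nov 26.
Add 10 hours 45 minutes flight time → 22:47 UTC.
Quito is UTC−5:00, so local arrival = 22:47 − 5:00 = 17:47 on Nov 26.
Layover = 23:42 − 17:47 = 5 hours 55 minutes.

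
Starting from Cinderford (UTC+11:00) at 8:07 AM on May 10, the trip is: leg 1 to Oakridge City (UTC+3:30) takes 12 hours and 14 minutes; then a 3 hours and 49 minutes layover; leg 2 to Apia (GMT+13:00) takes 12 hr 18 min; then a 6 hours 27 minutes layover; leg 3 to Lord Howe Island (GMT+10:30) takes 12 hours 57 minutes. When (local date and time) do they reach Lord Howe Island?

7:22 AM on May 12

Convert departure to UTC: 8:07 AM − 11:00 = 9:07 PM UTC on May 9.
Add 12 hours and 14 minutes leg 1 → 9:21 AM UTC (May 10).
Add 3 hours 49 minutes layover in Oakridge City → 1:10 PM UTC.
Add 12 hours and 18 minutes leg 2 → 1:28 AM UTC (May 11).
Add 6 hours and 27 minutes layover in Apia → 7:55 AM UTC.
Add 12 hours and 57 minutes leg 3 → 8:52 PM UTC.
Lord Howe Island is UTC+10:30, so local arrival = 8:52 PM + 10:30 = 7:22 AM on May 12.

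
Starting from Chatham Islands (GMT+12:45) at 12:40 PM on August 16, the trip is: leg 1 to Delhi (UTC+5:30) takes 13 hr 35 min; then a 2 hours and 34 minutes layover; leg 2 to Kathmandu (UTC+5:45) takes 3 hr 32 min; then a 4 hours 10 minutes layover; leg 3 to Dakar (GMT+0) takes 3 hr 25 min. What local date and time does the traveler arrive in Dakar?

3:11 AM on August 17

Convert departure to UTC: 12:40 PM − 12:45 = 11:55 PM UTC on Aug 15.
Add 13 hours 35 minutes leg 1 → 1:30 PM UTC (Aug 16).
Add 2 hours and 34 minutes layover in Delhi → 4:04 PM UTC.
Add 3 hours and 32 minutes leg 2 → 7:36 PM UTC.
Add 4 hours 10 minutes layover in Kathmandu → 11:46 PM UTC.
Add 3 hours and 25 minutes leg 3 → 3:11 AM UTC (Aug 17).
Dakar is UTC+0, so local arrival is the same: 3:11 AM on Aug 17.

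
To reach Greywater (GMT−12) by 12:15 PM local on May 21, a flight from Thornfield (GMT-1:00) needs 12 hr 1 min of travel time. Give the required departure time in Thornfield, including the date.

11:14 AM on May 21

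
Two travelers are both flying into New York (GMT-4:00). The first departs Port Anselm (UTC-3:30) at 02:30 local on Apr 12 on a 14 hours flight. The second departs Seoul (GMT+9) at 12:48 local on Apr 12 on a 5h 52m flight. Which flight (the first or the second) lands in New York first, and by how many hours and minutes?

Flight 1 in UTC: 02:30 + 3:30 = 06:00 on Apr 12.
+14 hours → arrive 20:00 UTC on Apr 12.
Flight 2 in UTC: 12:48 − 9:00 = 03:48 on Apr 12.
+5 hours and 52 minutes → arrive 09:40 UTC on Apr 12.
Flight 2 lands earlier by 10 hours 20 minutes.

the second, by 10 hours 20 minutes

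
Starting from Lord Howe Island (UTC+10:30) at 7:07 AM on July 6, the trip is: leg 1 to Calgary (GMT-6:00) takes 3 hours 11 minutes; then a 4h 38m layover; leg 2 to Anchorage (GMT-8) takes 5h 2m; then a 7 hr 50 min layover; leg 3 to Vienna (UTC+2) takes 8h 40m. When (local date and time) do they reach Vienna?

3:58 AM on July 7

Convert departure to UTC: 7:07 AM − 10:30 = 8:37 PM UTC on Jul 5.
Add 3 hours 11 minutes leg 1 → 11:48 PM UTC.
Add 4 hours 38 minutes layover in Calgary → 4:26 AM UTC (Jul 6).
Add 5 hours and 2 minutes leg 2 → 9:28 AM UTC.
Add 7 hours 50 minutes layover in Anchorage → 5:18 PM UTC.
Add 8 hours and 40 minutes leg 3 → 1:58 AM UTC (Jul 7).
Vienna is UTC+2:00, so local arrival = 1:58 AM + 2:00 = 3:58 AM on Jul 7.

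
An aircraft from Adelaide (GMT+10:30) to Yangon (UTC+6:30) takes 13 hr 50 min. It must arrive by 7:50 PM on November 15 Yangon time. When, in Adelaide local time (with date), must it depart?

Target arrival in UTC: 7:50 PM − 6:30 = 1:20 PM on Nov 15.
Subtract 13 hours 50 minutes → departure 11:30 PM UTC on Nov 14.
Adelaide is UTC+10:30: 11:30 PM + 10:30 = 10:00 AM on Nov 15.

10:00 AM on Nov 15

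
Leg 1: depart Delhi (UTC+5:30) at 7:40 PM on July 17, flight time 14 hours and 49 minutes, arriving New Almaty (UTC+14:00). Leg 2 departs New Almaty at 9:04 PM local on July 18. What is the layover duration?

Convert departure to UTC: 7:40 PM − 5:30 = 2:10 PM UTC on Jul 17.
Add 14 hours 49 minutes flight time → 4:59 AM UTC (Jul 18).
New Almaty is UTC+14:00, so local arrival = 4:59 AM + 14:00 = 6:59 PM on Jul 18.
Layover = 9:04 PM − 6:59 PM = 2 hours 5 minutes.

2 hours 5 minutes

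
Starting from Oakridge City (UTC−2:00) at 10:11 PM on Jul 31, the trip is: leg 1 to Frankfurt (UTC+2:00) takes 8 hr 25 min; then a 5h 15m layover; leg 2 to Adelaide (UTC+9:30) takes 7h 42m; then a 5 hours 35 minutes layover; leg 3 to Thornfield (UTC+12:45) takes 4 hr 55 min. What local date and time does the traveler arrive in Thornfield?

Convert departure to UTC: 10:11 PM + 2:00 = 12:11 AM UTC on Aug 1.
Add 8 hours and 25 minutes leg 1 → 8:36 AM UTC.
Add 5 hours 15 minutes layover in Frankfurt → 1:51 PM UTC.
Add 7 hours and 42 minutes leg 2 → 9:33 PM UTC.
Add 5 hours and 35 minutes layover in Adelaide → 3:08 AM UTC (Aug 2).
Add 4 hours 55 minutes leg 3 → 8:03 AM UTC.
Thornfield is UTC+12:45, so local arrival = 8:03 AM + 12:45 = 8:48 PM on Aug 2.

8:48 PM on Aug 2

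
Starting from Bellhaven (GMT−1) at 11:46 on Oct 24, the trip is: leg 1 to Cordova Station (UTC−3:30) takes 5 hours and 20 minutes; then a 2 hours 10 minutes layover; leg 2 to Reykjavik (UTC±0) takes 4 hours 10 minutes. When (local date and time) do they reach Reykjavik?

00:26 on Oct 25

Convert departure to UTC: 11:46 + 1:00 = 12:46 UTC on Oct 24.
Add 5 hours and 20 minutes leg 1 → 18:06 UTC.
Add 2 hours 10 minutes layover in Cordova Station → 20:16 UTC.
Add 4 hours and 10 minutes leg 2 → 00:26 UTC (Oct 25).
Reykjavik is UTC+0, so local arrival is the same: 00:26 on Oct 25.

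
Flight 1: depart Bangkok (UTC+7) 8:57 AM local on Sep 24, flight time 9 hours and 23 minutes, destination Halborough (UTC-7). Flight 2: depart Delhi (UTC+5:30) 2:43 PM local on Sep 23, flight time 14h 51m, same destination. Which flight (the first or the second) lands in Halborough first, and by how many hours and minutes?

Flight 1 in UTC: 8:57 AM − 7:00 = 1:57 AM on Sep 24.
+9 hours 23 minutes → arrive 11:20 AM UTC on Sep 24.
Flight 2 in UTC: 2:43 PM − 5:30 = 9:13 AM on Sep 23.
+14 hours and 51 minutes → arrive 12:04 AM UTC on Sep 24.
Flight 2 lands earlier by 11 hours 16 minutes.

the second, by 11 hours 16 minutes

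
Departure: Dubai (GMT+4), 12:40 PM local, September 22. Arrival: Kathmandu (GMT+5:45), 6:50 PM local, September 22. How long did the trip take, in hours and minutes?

Departure in UTC: 12:40 PM − 4:00 = 8:40 AM on Sep 22.
Arrival in UTC: 6:50 PM − 5:45 = 1:05 PM on Sep 22.
Elapsed = 1:05 PM − 8:40 AM = 4 hours 25 minutes.

4 hours 25 minutes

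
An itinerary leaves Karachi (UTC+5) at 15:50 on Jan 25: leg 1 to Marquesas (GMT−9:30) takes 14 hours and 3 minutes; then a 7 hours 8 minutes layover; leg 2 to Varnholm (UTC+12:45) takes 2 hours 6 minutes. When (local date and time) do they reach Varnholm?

Convert departure to UTC: 15:50 − 5:00 = 10:50 UTC on Jan 25.
Add 14 hours and 3 minutes leg 1 → 00:53 UTC (Jan 26).
Add 7 hours and 8 minutes layover in Marquesas → 08:01 UTC.
Add 2 hours and 6 minutes leg 2 → 10:07 UTC.
Varnholm is UTC+12:45, so local arrival = 10:07 + 12:45 = 22:52 on Jan 26.

22:52 on January 26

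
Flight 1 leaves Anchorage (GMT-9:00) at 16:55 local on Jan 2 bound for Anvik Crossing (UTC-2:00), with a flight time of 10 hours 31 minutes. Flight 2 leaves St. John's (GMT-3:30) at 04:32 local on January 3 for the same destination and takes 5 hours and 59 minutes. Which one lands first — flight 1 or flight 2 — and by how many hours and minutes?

Flight 1 in UTC: 16:55 + 9:00 = 01:55 on Jan 3.
+10 hours and 31 minutes → arrive 12:26 UTC on Jan 3.
Flight 2 in UTC: 04:32 + 3:30 = 08:02 on Jan 3.
+5 hours and 59 minutes → arrive 14:01 UTC on Jan 3.
Flight 1 lands earlier by 1 hour 35 minutes.

the first, by 1 hour 35 minutes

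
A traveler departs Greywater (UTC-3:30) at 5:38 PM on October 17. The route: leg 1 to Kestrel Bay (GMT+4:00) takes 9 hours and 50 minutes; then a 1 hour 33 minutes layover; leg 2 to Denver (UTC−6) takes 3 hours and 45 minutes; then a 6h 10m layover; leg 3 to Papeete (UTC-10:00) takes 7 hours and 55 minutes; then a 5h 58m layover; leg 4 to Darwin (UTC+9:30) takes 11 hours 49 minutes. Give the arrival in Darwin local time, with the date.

5:38 AM on October 20

Convert departure to UTC: 5:38 PM + 3:30 = 9:08 PM UTC on Oct 17.
Add 9 hours 50 minutes leg 1 → 6:58 AM UTC (Oct 18).
Add 1 hour 33 minutes layover in Kestrel Bay → 8:31 AM UTC.
Add 3 hours and 45 minutes leg 2 → 12:16 PM UTC.
Add 6 hours and 10 minutes layover in Denver → 6:26 PM UTC.
Add 7 hours 55 minutes leg 3 → 2:21 AM UTC (Oct 19).
Add 5 hours and 58 minutes layover in Papeete → 8:19 AM UTC.
Add 11 hours and 49 minutes leg 4 → 8:08 PM UTC.
Darwin is UTC+9:30, so local arrival = 8:08 PM + 9:30 = 5:38 AM on Oct 20.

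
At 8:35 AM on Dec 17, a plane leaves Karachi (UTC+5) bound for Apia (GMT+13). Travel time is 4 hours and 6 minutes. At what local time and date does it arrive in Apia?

8:41 PM on Dec 17

Apia is 8:00 ahead of Karachi.
After 4 hours 6 minutes it is 12:41 PM in Karachi.
Shift by the zone difference: 12:41 PM + 8:00 = 8:41 PM on Dec 17 in Apia.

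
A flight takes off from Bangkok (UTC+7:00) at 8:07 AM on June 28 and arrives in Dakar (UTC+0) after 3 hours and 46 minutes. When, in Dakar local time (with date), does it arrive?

Dakar is 7:00 behind Bangkok.
After 3 hours 46 minutes it is 11:53 AM in Bangkok.
Shift by the zone difference: 11:53 AM − 7:00 = 4:53 AM on Jun 28 in Dakar.

4:53 AM on June 28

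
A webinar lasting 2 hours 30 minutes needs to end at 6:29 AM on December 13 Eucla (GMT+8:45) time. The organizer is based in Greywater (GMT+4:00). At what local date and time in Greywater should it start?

11:14 PM on December 12

Target end time in UTC: 6:29 AM − 8:45 = 9:44 PM on Dec 12.
Subtract 2 hours 30 minutes → start 7:14 PM UTC on Dec 12.
Greywater is UTC+4:00: 7:14 PM + 4:00 = 11:14 PM on Dec 12.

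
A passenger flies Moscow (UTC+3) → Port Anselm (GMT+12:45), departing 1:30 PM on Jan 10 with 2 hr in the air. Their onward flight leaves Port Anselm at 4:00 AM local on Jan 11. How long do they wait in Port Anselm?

Convert departure to UTC: 1:30 PM − 3:00 = 10:30 AM UTC on Jan 10.
Add 2 hours flight time → 12:30 PM UTC.
Port Anselm is UTC+12:45, so local arrival = 12:30 PM + 12:45 = 1:15 AM on Jan 11.
Layover = 4:00 AM − 1:15 AM = 2 hours 45 minutes.

2 hours 45 minutes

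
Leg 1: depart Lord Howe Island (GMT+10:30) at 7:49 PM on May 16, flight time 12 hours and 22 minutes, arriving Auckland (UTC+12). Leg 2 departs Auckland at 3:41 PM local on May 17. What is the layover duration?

Convert departure to UTC: 7:49 PM − 10:30 = 9:19 AM UTC on May 16.
Add 12 hours and 22 minutes flight time → 9:41 PM UTC.
Auckland is UTC+12:00, so local arrival = 9:41 PM + 12:00 = 9:41 AM on May 17.
Layover = 3:41 PM − 9:41 AM = 6 hours.

6 hours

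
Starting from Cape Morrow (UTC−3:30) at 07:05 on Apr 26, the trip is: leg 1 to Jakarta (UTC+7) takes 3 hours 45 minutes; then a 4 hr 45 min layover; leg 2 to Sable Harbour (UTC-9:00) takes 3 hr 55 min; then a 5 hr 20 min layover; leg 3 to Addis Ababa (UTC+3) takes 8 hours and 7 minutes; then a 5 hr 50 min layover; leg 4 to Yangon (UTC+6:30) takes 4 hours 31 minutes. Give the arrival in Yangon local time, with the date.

05:18 on April 28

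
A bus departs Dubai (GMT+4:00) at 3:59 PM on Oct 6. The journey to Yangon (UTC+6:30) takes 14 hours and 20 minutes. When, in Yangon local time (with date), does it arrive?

8:49 AM on Oct 7

Convert departure to UTC: 3:59 PM − 4:00 = 11:59 AM UTC on Oct 6.
Add 14 hours 20 minutes travel time → 2:19 AM UTC (Oct 7).
Yangon is UTC+6:30, so local arrival = 2:19 AM + 6:30 = 8:49 AM on Oct 7.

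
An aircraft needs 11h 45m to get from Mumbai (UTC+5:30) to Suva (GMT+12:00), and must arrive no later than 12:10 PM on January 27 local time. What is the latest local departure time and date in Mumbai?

Target arrival in UTC: 12:10 PM − 12:00 = 12:10 AM on Jan 27.
Subtract 11 hours 45 minutes → departure 12:25 PM UTC on Jan 26.
Mumbai is UTC+5:30: 12:25 PM + 5:30 = 5:55 PM on Jan 26.

5:55 PM on January 26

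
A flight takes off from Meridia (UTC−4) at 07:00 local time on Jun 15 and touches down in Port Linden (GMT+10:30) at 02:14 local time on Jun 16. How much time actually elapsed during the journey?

Departure in UTC: 07:00 + 4:00 = 11:00 on Jun 15.
Arrival in UTC: 02:14 − 10:30 = 15:44 on Jun 15.
Elapsed = 15:44 − 11:00 = 4 hours 44 minutes.

4 hours 44 minutes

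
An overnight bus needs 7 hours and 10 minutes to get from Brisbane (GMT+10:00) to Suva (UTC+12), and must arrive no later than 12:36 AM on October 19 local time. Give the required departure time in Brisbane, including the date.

3:26 PM on October 18

Target arrival in UTC: 12:36 AM − 12:00 = 12:36 PM on Oct 18.
Subtract 7 hours 10 minutes → departure 5:26 AM UTC on Oct 18.
Brisbane is UTC+10:00: 5:26 AM + 10:00 = 3:26 PM on Oct 18.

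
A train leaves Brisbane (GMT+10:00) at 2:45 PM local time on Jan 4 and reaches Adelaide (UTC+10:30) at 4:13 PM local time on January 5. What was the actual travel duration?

24 hours 58 minutes

Departure in UTC: 2:45 PM − 10:00 = 4:45 AM on Jan 4.
Arrival in UTC: 4:13 PM − 10:30 = 5:43 AM on Jan 5.
Elapsed = 5:43 AM − 4:45 AM (+1 day) = 24 hours 58 minutes.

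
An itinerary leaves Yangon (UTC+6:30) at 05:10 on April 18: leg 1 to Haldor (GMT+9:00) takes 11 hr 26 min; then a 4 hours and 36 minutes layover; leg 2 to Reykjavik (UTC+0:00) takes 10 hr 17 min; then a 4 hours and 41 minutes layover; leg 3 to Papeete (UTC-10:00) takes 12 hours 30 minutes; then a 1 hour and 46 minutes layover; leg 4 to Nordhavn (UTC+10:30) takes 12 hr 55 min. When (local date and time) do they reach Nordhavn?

Convert departure to UTC: 05:10 − 6:30 = 22:40 UTC on Apr 17.
Add 11 hours and 26 minutes leg 1 → 10:06 UTC (Apr 18).
Add 4 hours 36 minutes layover in Haldor → 14:42 UTC.
Add 10 hours and 17 minutes leg 2 → 00:59 UTC (Apr 19).
Add 4 hours and 41 minutes layover in Reykjavik → 05:40 UTC.
Add 12 hours 30 minutes leg 3 → 18:10 UTC.
Add 1 hour 46 minutes layover in Papeete → 19:56 UTC.
Add 12 hours 55 minutes leg 4 → 08:51 UTC (Apr 20).
Nordhavn is UTC+10:30, so local arrival = 08:51 + 10:30 = 19:21 on Apr 20.

19:21 on April 20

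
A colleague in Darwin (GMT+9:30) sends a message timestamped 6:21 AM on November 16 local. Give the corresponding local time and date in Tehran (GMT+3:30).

12:21 AM on November 16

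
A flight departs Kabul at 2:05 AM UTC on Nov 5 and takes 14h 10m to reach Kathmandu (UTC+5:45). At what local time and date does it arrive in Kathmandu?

Departure is given in UTC: 2:05 AM on Nov 5.
Add 14 hours 10 minutes → 4:15 PM UTC.
Kathmandu is UTC+5:45: 4:15 PM + 5:45 = 10:00 PM on Nov 5.

10:00 PM on November 5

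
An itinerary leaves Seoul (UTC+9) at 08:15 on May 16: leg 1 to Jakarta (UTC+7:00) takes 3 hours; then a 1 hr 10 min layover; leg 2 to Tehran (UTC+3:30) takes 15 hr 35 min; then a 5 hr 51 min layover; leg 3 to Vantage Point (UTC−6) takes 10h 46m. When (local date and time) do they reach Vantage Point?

05:37 on May 17

Convert departure to UTC: 08:15 − 9:00 = 23:15 UTC on May 15.
Add 3 hours leg 1 → 02:15 UTC (May 16).
Add 1 hour 10 minutes layover in Jakarta → 03:25 UTC.
Add 15 hours and 35 minutes leg 2 → 19:00 UTC.
Add 5 hours and 51 minutes layover in Tehran → 00:51 UTC (May 17).
Add 10 hours and 46 minutes leg 3 → 11:37 UTC.
Vantage Point is UTC−6:00, so local arrival = 11:37 − 6:00 = 05:37 on May 17.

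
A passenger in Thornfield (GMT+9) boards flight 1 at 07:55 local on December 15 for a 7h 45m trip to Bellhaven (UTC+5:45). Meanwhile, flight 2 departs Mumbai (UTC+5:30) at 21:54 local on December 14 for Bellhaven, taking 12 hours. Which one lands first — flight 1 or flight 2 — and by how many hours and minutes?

the second, by 2 hours 16 minutes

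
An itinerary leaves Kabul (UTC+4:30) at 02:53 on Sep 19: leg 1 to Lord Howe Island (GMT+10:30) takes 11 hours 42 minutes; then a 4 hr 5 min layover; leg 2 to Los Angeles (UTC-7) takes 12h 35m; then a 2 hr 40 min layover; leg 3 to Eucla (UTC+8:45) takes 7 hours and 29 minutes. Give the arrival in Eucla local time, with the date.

Convert departure to UTC: 02:53 − 4:30 = 22:23 UTC on Sep 18.
Add 11 hours and 42 minutes leg 1 → 10:05 UTC (Sep 19).
Add 4 hours 5 minutes layover in Lord Howe Island → 14:10 UTC.
Add 12 hours and 35 minutes leg 2 → 02:45 UTC (Sep 20).
Add 2 hours 40 minutes layover in Los Angeles → 05:25 UTC.
Add 7 hours and 29 minutes leg 3 → 12:54 UTC.
Eucla is UTC+8:45, so local arrival = 12:54 + 8:45 = 21:39 on Sep 20.

21:39 on September 20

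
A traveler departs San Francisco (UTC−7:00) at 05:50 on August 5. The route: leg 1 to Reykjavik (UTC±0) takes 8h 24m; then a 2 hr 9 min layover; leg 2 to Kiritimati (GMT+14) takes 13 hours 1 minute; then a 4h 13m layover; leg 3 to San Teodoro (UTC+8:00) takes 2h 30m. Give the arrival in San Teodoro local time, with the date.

Convert departure to UTC: 05:50 + 7:00 = 12:50 UTC on Aug 5.
Add 8 hours and 24 minutes leg 1 → 21:14 UTC.
Add 2 hours and 9 minutes layover in Reykjavik → 23:23 UTC.
Add 13 hours and 1 minute leg 2 → 12:24 UTC (Aug 6).
Add 4 hours 13 minutes layover in Kiritimati → 16:37 UTC.
Add 2 hours 30 minutes leg 3 → 19:07 UTC.
San Teodoro is UTC+8:00, so local arrival = 19:07 + 8:00 = 03:07 on Aug 7.

03:07 on August 7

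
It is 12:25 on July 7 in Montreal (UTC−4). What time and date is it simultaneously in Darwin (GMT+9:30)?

In UTC: 12:25 + 4:00 = 16:25 on Jul 7.
Darwin is UTC+9:30: 16:25 + 9:30 = 01:55 on Jul 8.

01:55 on Jul 8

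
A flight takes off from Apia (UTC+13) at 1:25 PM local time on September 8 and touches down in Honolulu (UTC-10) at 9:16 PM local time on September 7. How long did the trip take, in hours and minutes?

6 hours 51 minutes

Honolulu is 23:00 behind Apia.
Clock-face elapsed time (ignoring zones) is −16 hours 9 minutes.
Actual elapsed = −16 hours 9 minutes + 23:00 = 6 hours 51 minutes.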